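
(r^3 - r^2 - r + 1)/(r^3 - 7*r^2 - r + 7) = (r - 1)/(r - 7)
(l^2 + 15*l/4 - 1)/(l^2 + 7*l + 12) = (l - 1/4)/(l + 3)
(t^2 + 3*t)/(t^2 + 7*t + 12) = t/(t + 4)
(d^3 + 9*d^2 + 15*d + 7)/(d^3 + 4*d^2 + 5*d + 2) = (d + 7)/(d + 2)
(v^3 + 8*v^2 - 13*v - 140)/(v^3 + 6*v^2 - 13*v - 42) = (v^2 + v - 20)/(v^2 - v - 6)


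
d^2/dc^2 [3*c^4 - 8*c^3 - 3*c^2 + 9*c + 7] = 36*c^2 - 48*c - 6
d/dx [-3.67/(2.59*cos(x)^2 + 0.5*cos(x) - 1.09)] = -(19.0106*cos(x) + 1.835)*sin(x)/(2.59*cos(x)^2 + 0.5*cos(x) - 1.09)^2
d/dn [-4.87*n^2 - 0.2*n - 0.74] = -9.74*n - 0.2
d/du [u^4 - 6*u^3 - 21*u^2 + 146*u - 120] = 4*u^3 - 18*u^2 - 42*u + 146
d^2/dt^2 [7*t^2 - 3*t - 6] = 14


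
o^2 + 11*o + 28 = (o + 4)*(o + 7)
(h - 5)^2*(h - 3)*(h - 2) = h^4 - 15*h^3 + 81*h^2 - 185*h + 150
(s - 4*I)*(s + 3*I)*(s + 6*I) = s^3 + 5*I*s^2 + 18*s + 72*I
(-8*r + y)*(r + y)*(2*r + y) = -16*r^3 - 22*r^2*y - 5*r*y^2 + y^3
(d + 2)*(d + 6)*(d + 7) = d^3 + 15*d^2 + 68*d + 84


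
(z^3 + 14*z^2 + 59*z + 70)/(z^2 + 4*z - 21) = (z^2 + 7*z + 10)/(z - 3)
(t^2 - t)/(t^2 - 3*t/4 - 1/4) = 4*t/(4*t + 1)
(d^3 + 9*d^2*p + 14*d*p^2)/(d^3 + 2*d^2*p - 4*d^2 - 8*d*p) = (d + 7*p)/(d - 4)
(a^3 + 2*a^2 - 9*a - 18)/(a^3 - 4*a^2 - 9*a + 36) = (a + 2)/(a - 4)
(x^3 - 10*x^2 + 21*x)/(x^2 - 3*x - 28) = x*(x - 3)/(x + 4)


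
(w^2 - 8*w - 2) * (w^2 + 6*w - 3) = w^4 - 2*w^3 - 53*w^2 + 12*w + 6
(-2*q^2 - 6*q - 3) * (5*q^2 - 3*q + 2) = -10*q^4 - 24*q^3 - q^2 - 3*q - 6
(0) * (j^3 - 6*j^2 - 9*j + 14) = 0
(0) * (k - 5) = 0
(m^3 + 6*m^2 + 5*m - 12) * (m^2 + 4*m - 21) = m^5 + 10*m^4 + 8*m^3 - 118*m^2 - 153*m + 252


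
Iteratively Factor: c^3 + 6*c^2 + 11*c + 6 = (c + 3)*(c^2 + 3*c + 2) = (c + 1)*(c + 3)*(c + 2)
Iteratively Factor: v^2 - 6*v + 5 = (v - 1)*(v - 5)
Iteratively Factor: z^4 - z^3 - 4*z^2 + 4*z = (z - 2)*(z^3 + z^2 - 2*z) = (z - 2)*(z + 2)*(z^2 - z) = z*(z - 2)*(z + 2)*(z - 1)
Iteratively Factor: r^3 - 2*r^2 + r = (r - 1)*(r^2 - r) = (r - 1)^2*(r)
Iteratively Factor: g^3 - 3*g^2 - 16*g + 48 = (g + 4)*(g^2 - 7*g + 12) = (g - 4)*(g + 4)*(g - 3)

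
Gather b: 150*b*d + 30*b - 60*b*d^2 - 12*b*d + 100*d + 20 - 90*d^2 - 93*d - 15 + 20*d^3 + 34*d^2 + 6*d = b*(-60*d^2 + 138*d + 30) + 20*d^3 - 56*d^2 + 13*d + 5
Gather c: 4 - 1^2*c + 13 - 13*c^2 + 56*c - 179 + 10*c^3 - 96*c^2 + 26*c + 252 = 10*c^3 - 109*c^2 + 81*c + 90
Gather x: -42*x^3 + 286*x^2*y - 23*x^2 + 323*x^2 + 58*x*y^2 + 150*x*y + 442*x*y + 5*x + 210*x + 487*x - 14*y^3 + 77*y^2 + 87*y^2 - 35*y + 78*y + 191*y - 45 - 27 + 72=-42*x^3 + x^2*(286*y + 300) + x*(58*y^2 + 592*y + 702) - 14*y^3 + 164*y^2 + 234*y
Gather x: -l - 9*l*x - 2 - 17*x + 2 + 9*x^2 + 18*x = -l + 9*x^2 + x*(1 - 9*l)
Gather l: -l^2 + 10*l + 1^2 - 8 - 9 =-l^2 + 10*l - 16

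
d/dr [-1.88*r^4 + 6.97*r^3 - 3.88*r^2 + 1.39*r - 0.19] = -7.52*r^3 + 20.91*r^2 - 7.76*r + 1.39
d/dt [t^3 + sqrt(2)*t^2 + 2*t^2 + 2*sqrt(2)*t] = 3*t^2 + 2*sqrt(2)*t + 4*t + 2*sqrt(2)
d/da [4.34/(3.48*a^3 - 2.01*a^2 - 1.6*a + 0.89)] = (-45.3096*a^2 + 17.4468*a + 6.944)/(3.48*a^3 - 2.01*a^2 - 1.6*a + 0.89)^2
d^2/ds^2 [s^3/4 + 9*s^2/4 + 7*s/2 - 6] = 3*s/2 + 9/2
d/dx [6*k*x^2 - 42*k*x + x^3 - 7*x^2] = 12*k*x - 42*k + 3*x^2 - 14*x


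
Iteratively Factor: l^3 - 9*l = (l + 3)*(l^2 - 3*l) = l*(l + 3)*(l - 3)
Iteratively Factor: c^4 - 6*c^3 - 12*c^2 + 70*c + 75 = (c + 3)*(c^3 - 9*c^2 + 15*c + 25) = (c + 1)*(c + 3)*(c^2 - 10*c + 25) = (c - 5)*(c + 1)*(c + 3)*(c - 5)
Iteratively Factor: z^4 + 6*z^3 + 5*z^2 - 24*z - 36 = (z - 2)*(z^3 + 8*z^2 + 21*z + 18) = (z - 2)*(z + 2)*(z^2 + 6*z + 9) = (z - 2)*(z + 2)*(z + 3)*(z + 3)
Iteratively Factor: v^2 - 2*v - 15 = (v + 3)*(v - 5)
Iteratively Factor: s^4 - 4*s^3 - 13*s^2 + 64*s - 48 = (s + 4)*(s^3 - 8*s^2 + 19*s - 12) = (s - 1)*(s + 4)*(s^2 - 7*s + 12) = (s - 4)*(s - 1)*(s + 4)*(s - 3)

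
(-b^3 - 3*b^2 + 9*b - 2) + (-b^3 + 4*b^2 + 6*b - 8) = -2*b^3 + b^2 + 15*b - 10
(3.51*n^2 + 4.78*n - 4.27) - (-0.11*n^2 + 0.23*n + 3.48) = 3.62*n^2 + 4.55*n - 7.75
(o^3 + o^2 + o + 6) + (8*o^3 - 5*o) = 9*o^3 + o^2 - 4*o + 6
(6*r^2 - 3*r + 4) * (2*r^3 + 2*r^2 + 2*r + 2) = 12*r^5 + 6*r^4 + 14*r^3 + 14*r^2 + 2*r + 8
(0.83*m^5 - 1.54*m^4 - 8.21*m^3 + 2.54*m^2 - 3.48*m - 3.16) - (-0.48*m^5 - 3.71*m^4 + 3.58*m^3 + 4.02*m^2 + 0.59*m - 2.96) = 1.31*m^5 + 2.17*m^4 - 11.79*m^3 - 1.48*m^2 - 4.07*m - 0.2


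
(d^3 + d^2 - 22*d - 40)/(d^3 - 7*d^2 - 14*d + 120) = (d + 2)/(d - 6)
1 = 1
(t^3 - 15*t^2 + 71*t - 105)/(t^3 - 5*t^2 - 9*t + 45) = (t - 7)/(t + 3)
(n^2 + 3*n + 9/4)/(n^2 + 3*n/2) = (n + 3/2)/n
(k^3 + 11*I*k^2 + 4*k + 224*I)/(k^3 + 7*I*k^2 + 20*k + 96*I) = (k + 7*I)/(k + 3*I)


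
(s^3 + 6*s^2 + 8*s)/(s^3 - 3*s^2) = (s^2 + 6*s + 8)/(s*(s - 3))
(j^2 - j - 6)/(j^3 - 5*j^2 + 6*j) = (j + 2)/(j*(j - 2))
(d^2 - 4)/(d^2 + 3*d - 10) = (d + 2)/(d + 5)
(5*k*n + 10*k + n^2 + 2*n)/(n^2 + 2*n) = (5*k + n)/n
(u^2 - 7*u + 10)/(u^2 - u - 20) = (u - 2)/(u + 4)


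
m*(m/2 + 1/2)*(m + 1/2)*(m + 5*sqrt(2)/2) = m^4/2 + 3*m^3/4 + 5*sqrt(2)*m^3/4 + m^2/4 + 15*sqrt(2)*m^2/8 + 5*sqrt(2)*m/8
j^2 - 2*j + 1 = (j - 1)^2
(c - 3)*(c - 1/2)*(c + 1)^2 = c^4 - 3*c^3/2 - 9*c^2/2 - c/2 + 3/2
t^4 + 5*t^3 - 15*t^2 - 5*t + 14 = (t - 2)*(t - 1)*(t + 1)*(t + 7)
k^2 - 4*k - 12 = (k - 6)*(k + 2)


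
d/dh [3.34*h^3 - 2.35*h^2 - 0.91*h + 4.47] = 10.02*h^2 - 4.7*h - 0.91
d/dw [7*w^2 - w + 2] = 14*w - 1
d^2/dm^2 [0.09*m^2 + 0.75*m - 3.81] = 0.180000000000000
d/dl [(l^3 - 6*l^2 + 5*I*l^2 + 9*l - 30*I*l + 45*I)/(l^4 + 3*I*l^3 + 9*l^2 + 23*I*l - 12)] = (-l^5 + l^4*(12 - 9*I) + l^3*(-12 + 96*I) + l^2*(-84 - 176*I) + l*(-3 + 216*I) + 360 - 927*I)/(l^7 + 5*I*l^6 + 14*l^5 + 86*I*l^4 + 5*l^3 + 337*I*l^2 - 408*l - 144*I)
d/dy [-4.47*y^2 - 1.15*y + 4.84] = -8.94*y - 1.15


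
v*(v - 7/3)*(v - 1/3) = v^3 - 8*v^2/3 + 7*v/9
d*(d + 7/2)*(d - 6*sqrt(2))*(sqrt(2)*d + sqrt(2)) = sqrt(2)*d^4 - 12*d^3 + 9*sqrt(2)*d^3/2 - 54*d^2 + 7*sqrt(2)*d^2/2 - 42*d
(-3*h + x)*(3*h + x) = -9*h^2 + x^2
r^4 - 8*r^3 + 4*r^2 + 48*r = r*(r - 6)*(r - 4)*(r + 2)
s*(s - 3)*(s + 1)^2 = s^4 - s^3 - 5*s^2 - 3*s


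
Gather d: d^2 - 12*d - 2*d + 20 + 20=d^2 - 14*d + 40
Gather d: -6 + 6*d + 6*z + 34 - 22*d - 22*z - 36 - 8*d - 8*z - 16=-24*d - 24*z - 24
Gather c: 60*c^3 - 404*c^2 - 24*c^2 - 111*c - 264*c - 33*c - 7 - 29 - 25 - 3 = 60*c^3 - 428*c^2 - 408*c - 64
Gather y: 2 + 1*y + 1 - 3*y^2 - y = 3 - 3*y^2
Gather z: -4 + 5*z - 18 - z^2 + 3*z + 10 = -z^2 + 8*z - 12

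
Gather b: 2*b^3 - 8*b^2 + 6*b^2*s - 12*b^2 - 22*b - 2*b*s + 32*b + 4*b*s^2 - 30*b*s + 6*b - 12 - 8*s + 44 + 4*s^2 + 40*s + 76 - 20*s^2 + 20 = 2*b^3 + b^2*(6*s - 20) + b*(4*s^2 - 32*s + 16) - 16*s^2 + 32*s + 128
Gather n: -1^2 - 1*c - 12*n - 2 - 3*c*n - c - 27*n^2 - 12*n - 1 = -2*c - 27*n^2 + n*(-3*c - 24) - 4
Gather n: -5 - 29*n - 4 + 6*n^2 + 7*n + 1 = 6*n^2 - 22*n - 8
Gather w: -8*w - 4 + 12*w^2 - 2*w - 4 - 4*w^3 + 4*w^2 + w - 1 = -4*w^3 + 16*w^2 - 9*w - 9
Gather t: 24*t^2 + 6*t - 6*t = 24*t^2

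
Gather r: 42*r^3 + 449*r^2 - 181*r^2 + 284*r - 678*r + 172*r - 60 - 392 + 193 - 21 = 42*r^3 + 268*r^2 - 222*r - 280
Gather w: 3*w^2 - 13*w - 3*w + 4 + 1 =3*w^2 - 16*w + 5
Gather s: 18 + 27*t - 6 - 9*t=18*t + 12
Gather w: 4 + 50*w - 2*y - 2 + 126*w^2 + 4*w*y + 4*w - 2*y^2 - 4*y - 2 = 126*w^2 + w*(4*y + 54) - 2*y^2 - 6*y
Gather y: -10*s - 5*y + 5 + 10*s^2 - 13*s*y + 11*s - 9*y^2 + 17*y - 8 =10*s^2 + s - 9*y^2 + y*(12 - 13*s) - 3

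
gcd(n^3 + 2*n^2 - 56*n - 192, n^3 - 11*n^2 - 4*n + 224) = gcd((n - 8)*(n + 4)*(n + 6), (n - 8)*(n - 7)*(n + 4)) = n^2 - 4*n - 32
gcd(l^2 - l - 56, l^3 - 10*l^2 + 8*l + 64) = l - 8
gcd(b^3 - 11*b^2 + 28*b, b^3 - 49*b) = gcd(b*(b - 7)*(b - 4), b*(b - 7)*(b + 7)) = b^2 - 7*b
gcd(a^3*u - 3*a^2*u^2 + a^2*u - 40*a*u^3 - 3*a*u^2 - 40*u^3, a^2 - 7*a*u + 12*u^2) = 1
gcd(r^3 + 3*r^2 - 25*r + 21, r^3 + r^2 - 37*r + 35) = r^2 + 6*r - 7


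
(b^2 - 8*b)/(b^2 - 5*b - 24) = b/(b + 3)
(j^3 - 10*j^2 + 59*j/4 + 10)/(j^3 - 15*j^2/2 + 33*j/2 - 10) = (j^2 - 15*j/2 - 4)/(j^2 - 5*j + 4)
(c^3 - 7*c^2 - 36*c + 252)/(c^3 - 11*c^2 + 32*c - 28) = (c^2 - 36)/(c^2 - 4*c + 4)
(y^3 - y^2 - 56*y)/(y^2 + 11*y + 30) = y*(y^2 - y - 56)/(y^2 + 11*y + 30)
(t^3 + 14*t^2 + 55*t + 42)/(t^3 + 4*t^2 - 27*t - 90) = (t^2 + 8*t + 7)/(t^2 - 2*t - 15)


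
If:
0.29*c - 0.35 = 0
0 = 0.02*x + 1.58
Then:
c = 1.21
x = -79.00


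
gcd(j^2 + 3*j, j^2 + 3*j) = j^2 + 3*j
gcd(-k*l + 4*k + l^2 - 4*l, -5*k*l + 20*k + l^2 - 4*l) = l - 4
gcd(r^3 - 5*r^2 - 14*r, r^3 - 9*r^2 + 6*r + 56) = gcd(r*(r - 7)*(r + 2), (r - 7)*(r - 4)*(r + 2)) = r^2 - 5*r - 14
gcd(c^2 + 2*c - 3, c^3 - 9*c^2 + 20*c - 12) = c - 1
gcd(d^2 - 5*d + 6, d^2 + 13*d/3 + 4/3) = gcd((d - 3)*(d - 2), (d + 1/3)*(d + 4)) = 1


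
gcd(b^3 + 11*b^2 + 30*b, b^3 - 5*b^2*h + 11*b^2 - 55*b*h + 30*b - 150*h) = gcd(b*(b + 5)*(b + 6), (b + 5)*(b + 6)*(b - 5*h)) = b^2 + 11*b + 30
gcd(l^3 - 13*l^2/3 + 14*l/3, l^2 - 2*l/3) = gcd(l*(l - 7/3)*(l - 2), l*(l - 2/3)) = l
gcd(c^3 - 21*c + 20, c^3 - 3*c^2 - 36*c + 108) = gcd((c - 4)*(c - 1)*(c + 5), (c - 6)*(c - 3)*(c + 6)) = 1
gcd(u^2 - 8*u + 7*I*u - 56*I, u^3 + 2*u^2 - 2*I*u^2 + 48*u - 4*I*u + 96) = 1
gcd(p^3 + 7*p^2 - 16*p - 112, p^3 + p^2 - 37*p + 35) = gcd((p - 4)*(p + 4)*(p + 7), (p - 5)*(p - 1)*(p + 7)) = p + 7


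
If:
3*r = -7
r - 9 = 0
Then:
No Solution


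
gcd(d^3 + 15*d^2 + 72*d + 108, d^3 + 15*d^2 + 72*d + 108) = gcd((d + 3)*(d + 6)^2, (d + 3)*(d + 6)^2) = d^3 + 15*d^2 + 72*d + 108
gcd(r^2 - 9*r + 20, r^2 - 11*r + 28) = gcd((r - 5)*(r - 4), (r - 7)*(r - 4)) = r - 4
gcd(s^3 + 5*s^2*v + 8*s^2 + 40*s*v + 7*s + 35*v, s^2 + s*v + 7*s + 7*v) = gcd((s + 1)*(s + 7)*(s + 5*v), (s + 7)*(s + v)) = s + 7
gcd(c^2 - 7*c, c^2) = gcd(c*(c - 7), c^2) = c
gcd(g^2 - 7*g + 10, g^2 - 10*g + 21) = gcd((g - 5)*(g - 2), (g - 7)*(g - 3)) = 1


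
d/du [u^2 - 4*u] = 2*u - 4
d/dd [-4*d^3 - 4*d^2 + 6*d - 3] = -12*d^2 - 8*d + 6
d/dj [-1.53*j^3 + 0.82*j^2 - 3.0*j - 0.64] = -4.59*j^2 + 1.64*j - 3.0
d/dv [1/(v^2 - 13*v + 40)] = (13 - 2*v)/(v^2 - 13*v + 40)^2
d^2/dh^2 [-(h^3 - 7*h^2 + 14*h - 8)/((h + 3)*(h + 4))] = 40*(-5*h^3 - 24*h^2 + 12*h + 124)/(h^6 + 21*h^5 + 183*h^4 + 847*h^3 + 2196*h^2 + 3024*h + 1728)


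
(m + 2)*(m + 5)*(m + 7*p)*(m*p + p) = m^4*p + 7*m^3*p^2 + 8*m^3*p + 56*m^2*p^2 + 17*m^2*p + 119*m*p^2 + 10*m*p + 70*p^2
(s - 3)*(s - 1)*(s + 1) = s^3 - 3*s^2 - s + 3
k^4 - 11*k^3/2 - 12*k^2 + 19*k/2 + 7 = (k - 7)*(k - 1)*(k + 1/2)*(k + 2)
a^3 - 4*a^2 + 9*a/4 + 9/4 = (a - 3)*(a - 3/2)*(a + 1/2)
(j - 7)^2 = j^2 - 14*j + 49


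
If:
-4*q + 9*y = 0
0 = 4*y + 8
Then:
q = -9/2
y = -2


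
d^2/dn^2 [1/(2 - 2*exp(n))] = (exp(n) + 1)*exp(n)/(2*(1 - exp(n))^3)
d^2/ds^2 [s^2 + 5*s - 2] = 2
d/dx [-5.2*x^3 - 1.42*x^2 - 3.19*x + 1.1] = -15.6*x^2 - 2.84*x - 3.19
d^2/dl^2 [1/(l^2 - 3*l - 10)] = 2*(l^2 - 3*l - (2*l - 3)^2 - 10)/(-l^2 + 3*l + 10)^3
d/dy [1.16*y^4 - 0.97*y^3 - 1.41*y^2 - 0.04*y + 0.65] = 4.64*y^3 - 2.91*y^2 - 2.82*y - 0.04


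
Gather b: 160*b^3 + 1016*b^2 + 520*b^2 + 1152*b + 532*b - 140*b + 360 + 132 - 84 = 160*b^3 + 1536*b^2 + 1544*b + 408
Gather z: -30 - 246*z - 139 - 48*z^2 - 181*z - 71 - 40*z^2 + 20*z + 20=-88*z^2 - 407*z - 220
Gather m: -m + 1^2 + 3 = 4 - m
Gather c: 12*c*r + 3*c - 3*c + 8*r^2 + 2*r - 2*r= 12*c*r + 8*r^2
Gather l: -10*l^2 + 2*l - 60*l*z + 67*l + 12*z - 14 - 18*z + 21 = -10*l^2 + l*(69 - 60*z) - 6*z + 7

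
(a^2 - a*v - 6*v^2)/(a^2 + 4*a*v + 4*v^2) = (a - 3*v)/(a + 2*v)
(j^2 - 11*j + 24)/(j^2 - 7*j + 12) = (j - 8)/(j - 4)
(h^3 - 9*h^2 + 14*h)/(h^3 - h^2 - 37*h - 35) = h*(h - 2)/(h^2 + 6*h + 5)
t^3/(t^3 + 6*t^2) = t/(t + 6)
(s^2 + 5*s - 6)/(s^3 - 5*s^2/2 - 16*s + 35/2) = 2*(s + 6)/(2*s^2 - 3*s - 35)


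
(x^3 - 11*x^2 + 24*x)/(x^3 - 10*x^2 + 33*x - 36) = x*(x - 8)/(x^2 - 7*x + 12)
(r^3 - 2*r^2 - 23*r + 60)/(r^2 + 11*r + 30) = (r^2 - 7*r + 12)/(r + 6)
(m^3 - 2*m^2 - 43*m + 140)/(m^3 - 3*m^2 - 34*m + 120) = (m + 7)/(m + 6)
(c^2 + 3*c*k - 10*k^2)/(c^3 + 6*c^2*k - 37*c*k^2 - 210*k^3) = (c - 2*k)/(c^2 + c*k - 42*k^2)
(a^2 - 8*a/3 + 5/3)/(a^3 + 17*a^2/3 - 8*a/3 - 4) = (3*a - 5)/(3*a^2 + 20*a + 12)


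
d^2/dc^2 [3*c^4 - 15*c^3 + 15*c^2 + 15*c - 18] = 36*c^2 - 90*c + 30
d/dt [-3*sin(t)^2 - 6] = -3*sin(2*t)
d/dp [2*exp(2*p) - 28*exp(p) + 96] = 4*(exp(p) - 7)*exp(p)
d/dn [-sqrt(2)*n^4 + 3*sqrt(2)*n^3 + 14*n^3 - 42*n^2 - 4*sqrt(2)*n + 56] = -4*sqrt(2)*n^3 + 9*sqrt(2)*n^2 + 42*n^2 - 84*n - 4*sqrt(2)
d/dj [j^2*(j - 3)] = 3*j*(j - 2)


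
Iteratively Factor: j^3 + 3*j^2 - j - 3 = (j + 1)*(j^2 + 2*j - 3) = (j + 1)*(j + 3)*(j - 1)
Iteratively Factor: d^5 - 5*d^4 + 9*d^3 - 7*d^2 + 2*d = (d - 1)*(d^4 - 4*d^3 + 5*d^2 - 2*d) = (d - 2)*(d - 1)*(d^3 - 2*d^2 + d) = d*(d - 2)*(d - 1)*(d^2 - 2*d + 1) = d*(d - 2)*(d - 1)^2*(d - 1)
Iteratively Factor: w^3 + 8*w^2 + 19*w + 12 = (w + 4)*(w^2 + 4*w + 3) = (w + 1)*(w + 4)*(w + 3)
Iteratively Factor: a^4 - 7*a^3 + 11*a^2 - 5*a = (a - 1)*(a^3 - 6*a^2 + 5*a) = a*(a - 1)*(a^2 - 6*a + 5) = a*(a - 1)^2*(a - 5)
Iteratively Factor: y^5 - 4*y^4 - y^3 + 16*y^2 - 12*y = (y - 1)*(y^4 - 3*y^3 - 4*y^2 + 12*y) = (y - 3)*(y - 1)*(y^3 - 4*y) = (y - 3)*(y - 1)*(y + 2)*(y^2 - 2*y) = (y - 3)*(y - 2)*(y - 1)*(y + 2)*(y)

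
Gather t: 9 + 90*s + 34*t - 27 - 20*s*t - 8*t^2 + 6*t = 90*s - 8*t^2 + t*(40 - 20*s) - 18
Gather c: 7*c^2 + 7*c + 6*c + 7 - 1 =7*c^2 + 13*c + 6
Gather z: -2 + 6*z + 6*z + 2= 12*z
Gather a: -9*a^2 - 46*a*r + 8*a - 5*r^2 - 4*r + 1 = -9*a^2 + a*(8 - 46*r) - 5*r^2 - 4*r + 1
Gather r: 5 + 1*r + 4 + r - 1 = 2*r + 8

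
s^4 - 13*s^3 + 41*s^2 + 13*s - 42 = (s - 7)*(s - 6)*(s - 1)*(s + 1)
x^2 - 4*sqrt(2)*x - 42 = (x - 7*sqrt(2))*(x + 3*sqrt(2))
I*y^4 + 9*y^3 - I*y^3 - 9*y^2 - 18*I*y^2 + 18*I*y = y*(y - 6*I)*(y - 3*I)*(I*y - I)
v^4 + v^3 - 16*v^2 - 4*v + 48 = (v - 3)*(v - 2)*(v + 2)*(v + 4)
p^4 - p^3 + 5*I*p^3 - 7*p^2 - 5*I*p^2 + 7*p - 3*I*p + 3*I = (p - 1)*(p + I)^2*(p + 3*I)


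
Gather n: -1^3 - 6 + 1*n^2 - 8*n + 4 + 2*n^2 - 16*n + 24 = 3*n^2 - 24*n + 21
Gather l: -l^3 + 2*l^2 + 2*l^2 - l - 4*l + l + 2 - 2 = -l^3 + 4*l^2 - 4*l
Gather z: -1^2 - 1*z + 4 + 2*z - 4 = z - 1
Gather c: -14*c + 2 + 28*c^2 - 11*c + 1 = 28*c^2 - 25*c + 3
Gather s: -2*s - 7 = -2*s - 7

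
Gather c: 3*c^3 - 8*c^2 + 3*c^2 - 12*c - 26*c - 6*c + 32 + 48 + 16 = 3*c^3 - 5*c^2 - 44*c + 96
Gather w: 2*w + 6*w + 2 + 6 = 8*w + 8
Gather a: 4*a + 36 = 4*a + 36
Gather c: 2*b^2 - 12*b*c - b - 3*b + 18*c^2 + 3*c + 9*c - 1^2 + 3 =2*b^2 - 4*b + 18*c^2 + c*(12 - 12*b) + 2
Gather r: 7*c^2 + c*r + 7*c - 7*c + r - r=7*c^2 + c*r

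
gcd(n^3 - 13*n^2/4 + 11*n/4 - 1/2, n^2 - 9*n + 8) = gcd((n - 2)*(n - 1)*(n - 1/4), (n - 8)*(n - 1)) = n - 1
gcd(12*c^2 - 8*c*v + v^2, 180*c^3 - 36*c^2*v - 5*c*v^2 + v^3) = -6*c + v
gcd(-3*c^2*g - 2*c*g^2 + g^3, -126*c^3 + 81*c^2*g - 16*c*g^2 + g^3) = 3*c - g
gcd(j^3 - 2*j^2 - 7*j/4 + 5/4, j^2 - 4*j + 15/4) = j - 5/2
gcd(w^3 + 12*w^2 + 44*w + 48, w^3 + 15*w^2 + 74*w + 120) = w^2 + 10*w + 24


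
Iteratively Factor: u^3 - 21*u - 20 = (u + 1)*(u^2 - u - 20) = (u - 5)*(u + 1)*(u + 4)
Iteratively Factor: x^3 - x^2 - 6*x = (x + 2)*(x^2 - 3*x) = (x - 3)*(x + 2)*(x)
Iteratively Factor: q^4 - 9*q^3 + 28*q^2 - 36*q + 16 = (q - 2)*(q^3 - 7*q^2 + 14*q - 8) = (q - 4)*(q - 2)*(q^2 - 3*q + 2) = (q - 4)*(q - 2)*(q - 1)*(q - 2)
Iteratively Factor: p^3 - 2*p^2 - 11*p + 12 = (p - 4)*(p^2 + 2*p - 3) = (p - 4)*(p - 1)*(p + 3)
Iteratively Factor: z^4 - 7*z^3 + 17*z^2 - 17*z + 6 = (z - 3)*(z^3 - 4*z^2 + 5*z - 2) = (z - 3)*(z - 1)*(z^2 - 3*z + 2) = (z - 3)*(z - 2)*(z - 1)*(z - 1)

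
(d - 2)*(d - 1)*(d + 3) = d^3 - 7*d + 6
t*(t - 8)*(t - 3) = t^3 - 11*t^2 + 24*t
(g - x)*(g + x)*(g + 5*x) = g^3 + 5*g^2*x - g*x^2 - 5*x^3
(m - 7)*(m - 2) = m^2 - 9*m + 14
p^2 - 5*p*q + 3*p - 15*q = (p + 3)*(p - 5*q)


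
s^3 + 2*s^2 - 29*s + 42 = (s - 3)*(s - 2)*(s + 7)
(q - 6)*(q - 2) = q^2 - 8*q + 12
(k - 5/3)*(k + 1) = k^2 - 2*k/3 - 5/3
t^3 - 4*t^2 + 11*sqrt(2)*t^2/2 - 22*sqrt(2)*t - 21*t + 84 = (t - 4)*(t - 3*sqrt(2)/2)*(t + 7*sqrt(2))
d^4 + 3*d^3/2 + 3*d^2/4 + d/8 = d*(d + 1/2)^3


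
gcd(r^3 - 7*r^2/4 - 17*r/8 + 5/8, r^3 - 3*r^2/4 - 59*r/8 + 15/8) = r - 1/4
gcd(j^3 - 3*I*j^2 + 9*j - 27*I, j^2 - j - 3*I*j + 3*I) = j - 3*I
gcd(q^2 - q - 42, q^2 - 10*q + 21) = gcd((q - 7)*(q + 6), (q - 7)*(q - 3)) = q - 7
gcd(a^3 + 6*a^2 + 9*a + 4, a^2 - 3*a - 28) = a + 4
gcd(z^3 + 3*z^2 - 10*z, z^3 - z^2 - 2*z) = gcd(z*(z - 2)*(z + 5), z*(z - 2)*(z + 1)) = z^2 - 2*z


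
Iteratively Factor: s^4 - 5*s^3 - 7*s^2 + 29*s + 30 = (s - 5)*(s^3 - 7*s - 6) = (s - 5)*(s + 2)*(s^2 - 2*s - 3) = (s - 5)*(s - 3)*(s + 2)*(s + 1)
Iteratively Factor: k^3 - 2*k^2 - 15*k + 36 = (k - 3)*(k^2 + k - 12) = (k - 3)*(k + 4)*(k - 3)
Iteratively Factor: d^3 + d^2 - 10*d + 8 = (d - 2)*(d^2 + 3*d - 4) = (d - 2)*(d + 4)*(d - 1)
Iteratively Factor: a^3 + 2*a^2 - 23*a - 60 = (a + 3)*(a^2 - a - 20) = (a - 5)*(a + 3)*(a + 4)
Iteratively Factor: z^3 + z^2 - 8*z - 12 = (z + 2)*(z^2 - z - 6) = (z + 2)^2*(z - 3)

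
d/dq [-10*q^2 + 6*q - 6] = 6 - 20*q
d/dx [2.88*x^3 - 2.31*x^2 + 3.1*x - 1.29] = 8.64*x^2 - 4.62*x + 3.1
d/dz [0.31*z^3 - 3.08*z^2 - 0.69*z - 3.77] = 0.93*z^2 - 6.16*z - 0.69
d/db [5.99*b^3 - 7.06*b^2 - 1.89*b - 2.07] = 17.97*b^2 - 14.12*b - 1.89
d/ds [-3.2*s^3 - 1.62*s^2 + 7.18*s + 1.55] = -9.6*s^2 - 3.24*s + 7.18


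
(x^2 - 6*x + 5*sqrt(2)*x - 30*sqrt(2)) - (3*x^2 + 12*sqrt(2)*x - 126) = -2*x^2 - 7*sqrt(2)*x - 6*x - 30*sqrt(2) + 126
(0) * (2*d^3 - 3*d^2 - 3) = 0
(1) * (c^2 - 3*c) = c^2 - 3*c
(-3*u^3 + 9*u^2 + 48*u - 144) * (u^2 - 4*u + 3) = -3*u^5 + 21*u^4 + 3*u^3 - 309*u^2 + 720*u - 432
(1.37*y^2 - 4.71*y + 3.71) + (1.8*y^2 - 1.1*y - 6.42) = 3.17*y^2 - 5.81*y - 2.71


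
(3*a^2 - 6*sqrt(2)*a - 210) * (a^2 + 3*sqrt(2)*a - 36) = 3*a^4 + 3*sqrt(2)*a^3 - 354*a^2 - 414*sqrt(2)*a + 7560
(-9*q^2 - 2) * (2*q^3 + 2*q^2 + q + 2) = -18*q^5 - 18*q^4 - 13*q^3 - 22*q^2 - 2*q - 4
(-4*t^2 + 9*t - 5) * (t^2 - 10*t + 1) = -4*t^4 + 49*t^3 - 99*t^2 + 59*t - 5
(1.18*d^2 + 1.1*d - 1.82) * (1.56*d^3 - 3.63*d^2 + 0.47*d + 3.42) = 1.8408*d^5 - 2.5674*d^4 - 6.2776*d^3 + 11.1592*d^2 + 2.9066*d - 6.2244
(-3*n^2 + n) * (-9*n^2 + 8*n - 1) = 27*n^4 - 33*n^3 + 11*n^2 - n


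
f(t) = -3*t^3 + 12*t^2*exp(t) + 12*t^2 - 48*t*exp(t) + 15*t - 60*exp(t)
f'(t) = 12*t^2*exp(t) - 9*t^2 - 24*t*exp(t) + 24*t - 108*exp(t) + 15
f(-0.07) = -53.75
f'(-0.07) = -85.80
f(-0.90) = -4.47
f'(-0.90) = -45.07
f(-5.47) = 770.37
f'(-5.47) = -383.96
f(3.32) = -2336.69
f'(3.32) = -1537.21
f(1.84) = -628.55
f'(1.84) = -673.58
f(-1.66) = 31.92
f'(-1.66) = -56.31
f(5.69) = 16311.70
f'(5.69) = 42455.01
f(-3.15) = 174.60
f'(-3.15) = -146.19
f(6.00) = 33762.02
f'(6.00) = 72452.18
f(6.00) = 33762.02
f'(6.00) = 72452.18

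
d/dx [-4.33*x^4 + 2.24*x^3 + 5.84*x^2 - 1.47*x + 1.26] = -17.32*x^3 + 6.72*x^2 + 11.68*x - 1.47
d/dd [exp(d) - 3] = exp(d)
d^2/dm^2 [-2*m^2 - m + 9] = -4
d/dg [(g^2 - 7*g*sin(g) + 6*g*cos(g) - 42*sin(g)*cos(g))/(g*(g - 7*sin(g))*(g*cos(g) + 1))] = (g^3*sin(g) - g^2*cos(g) - 6*g*sin(g) - 12*g*cos(g)^2 - 6*cos(g))/(g^2*(g*cos(g) + 1)^2)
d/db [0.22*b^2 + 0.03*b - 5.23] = 0.44*b + 0.03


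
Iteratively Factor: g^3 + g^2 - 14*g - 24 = (g - 4)*(g^2 + 5*g + 6) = (g - 4)*(g + 2)*(g + 3)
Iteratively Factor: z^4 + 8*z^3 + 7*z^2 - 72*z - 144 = (z + 3)*(z^3 + 5*z^2 - 8*z - 48) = (z + 3)*(z + 4)*(z^2 + z - 12) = (z - 3)*(z + 3)*(z + 4)*(z + 4)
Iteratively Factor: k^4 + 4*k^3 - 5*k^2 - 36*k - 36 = (k + 2)*(k^3 + 2*k^2 - 9*k - 18) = (k - 3)*(k + 2)*(k^2 + 5*k + 6) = (k - 3)*(k + 2)^2*(k + 3)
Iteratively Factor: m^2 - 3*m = (m - 3)*(m)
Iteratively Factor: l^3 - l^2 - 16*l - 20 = (l + 2)*(l^2 - 3*l - 10) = (l + 2)^2*(l - 5)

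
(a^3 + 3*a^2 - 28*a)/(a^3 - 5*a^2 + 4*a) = (a + 7)/(a - 1)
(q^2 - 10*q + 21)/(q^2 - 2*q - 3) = (q - 7)/(q + 1)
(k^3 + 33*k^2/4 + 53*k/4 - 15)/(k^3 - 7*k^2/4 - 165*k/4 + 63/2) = (k^2 + 9*k + 20)/(k^2 - k - 42)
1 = 1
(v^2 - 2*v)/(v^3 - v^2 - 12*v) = (2 - v)/(-v^2 + v + 12)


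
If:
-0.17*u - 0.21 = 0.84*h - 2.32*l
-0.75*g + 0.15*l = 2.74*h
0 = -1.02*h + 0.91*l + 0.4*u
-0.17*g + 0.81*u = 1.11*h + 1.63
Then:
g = -9.10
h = 2.56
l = 1.28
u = 3.61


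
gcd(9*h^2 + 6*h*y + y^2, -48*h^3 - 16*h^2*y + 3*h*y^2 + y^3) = 3*h + y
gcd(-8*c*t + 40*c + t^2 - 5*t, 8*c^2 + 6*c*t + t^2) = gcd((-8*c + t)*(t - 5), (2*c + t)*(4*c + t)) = 1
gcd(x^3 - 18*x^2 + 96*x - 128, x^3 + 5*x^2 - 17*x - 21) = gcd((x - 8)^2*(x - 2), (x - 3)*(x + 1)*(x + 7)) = 1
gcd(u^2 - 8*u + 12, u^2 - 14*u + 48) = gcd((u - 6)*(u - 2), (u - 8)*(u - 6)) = u - 6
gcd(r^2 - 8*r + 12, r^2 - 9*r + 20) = 1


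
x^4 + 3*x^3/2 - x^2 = x^2*(x - 1/2)*(x + 2)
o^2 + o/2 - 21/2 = (o - 3)*(o + 7/2)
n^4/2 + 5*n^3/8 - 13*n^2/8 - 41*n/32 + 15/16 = (n/2 + 1)*(n - 3/2)*(n - 1/2)*(n + 5/4)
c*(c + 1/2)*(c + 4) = c^3 + 9*c^2/2 + 2*c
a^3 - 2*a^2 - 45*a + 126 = (a - 6)*(a - 3)*(a + 7)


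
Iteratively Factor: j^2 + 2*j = (j + 2)*(j)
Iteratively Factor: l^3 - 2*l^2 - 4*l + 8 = (l - 2)*(l^2 - 4) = (l - 2)^2*(l + 2)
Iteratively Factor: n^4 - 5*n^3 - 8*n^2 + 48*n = (n - 4)*(n^3 - n^2 - 12*n) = (n - 4)^2*(n^2 + 3*n) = n*(n - 4)^2*(n + 3)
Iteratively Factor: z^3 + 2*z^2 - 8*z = (z - 2)*(z^2 + 4*z) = (z - 2)*(z + 4)*(z)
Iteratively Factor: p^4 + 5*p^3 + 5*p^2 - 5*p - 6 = (p + 3)*(p^3 + 2*p^2 - p - 2) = (p - 1)*(p + 3)*(p^2 + 3*p + 2) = (p - 1)*(p + 1)*(p + 3)*(p + 2)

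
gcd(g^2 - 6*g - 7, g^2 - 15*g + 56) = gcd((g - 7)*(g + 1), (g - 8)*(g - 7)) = g - 7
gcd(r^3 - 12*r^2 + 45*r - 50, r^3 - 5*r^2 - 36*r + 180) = r - 5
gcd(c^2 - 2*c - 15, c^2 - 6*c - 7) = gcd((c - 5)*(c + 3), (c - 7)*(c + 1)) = 1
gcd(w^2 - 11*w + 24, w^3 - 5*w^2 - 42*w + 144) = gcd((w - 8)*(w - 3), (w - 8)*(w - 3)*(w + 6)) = w^2 - 11*w + 24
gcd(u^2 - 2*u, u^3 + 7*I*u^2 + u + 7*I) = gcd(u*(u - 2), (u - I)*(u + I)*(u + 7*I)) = 1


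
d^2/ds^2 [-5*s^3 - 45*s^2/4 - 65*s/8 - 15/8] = -30*s - 45/2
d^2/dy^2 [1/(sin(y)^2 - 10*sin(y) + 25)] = 2*(-5*sin(y) + cos(2*y) + 2)/(sin(y) - 5)^4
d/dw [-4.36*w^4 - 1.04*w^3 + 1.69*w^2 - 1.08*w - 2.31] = -17.44*w^3 - 3.12*w^2 + 3.38*w - 1.08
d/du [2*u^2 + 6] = 4*u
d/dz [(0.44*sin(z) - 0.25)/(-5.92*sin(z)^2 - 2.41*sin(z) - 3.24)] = (2.6048*sin(z)^2 - 2.96*sin(z) - 2.0281)*cos(z)/(35.0464*sin(z)^4 + 28.5344*sin(z)^3 + 44.1697*sin(z)^2 + 15.6168*sin(z) + 10.4976)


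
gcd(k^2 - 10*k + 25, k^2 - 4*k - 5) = k - 5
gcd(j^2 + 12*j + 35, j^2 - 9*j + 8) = 1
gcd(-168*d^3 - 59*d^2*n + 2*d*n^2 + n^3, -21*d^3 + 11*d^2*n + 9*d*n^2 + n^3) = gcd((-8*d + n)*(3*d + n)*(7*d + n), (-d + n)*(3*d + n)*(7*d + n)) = 21*d^2 + 10*d*n + n^2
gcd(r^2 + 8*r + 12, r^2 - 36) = r + 6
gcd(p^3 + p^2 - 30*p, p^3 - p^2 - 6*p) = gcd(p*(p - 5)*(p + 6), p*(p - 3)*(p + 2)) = p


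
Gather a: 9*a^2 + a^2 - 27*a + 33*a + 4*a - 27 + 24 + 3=10*a^2 + 10*a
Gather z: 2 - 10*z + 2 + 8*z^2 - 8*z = 8*z^2 - 18*z + 4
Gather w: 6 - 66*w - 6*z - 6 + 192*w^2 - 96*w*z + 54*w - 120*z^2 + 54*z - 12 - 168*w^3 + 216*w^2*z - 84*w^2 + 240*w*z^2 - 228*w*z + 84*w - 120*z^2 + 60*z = -168*w^3 + w^2*(216*z + 108) + w*(240*z^2 - 324*z + 72) - 240*z^2 + 108*z - 12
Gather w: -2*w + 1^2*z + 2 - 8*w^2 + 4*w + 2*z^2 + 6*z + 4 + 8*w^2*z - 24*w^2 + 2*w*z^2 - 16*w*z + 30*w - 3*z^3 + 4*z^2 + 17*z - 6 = w^2*(8*z - 32) + w*(2*z^2 - 16*z + 32) - 3*z^3 + 6*z^2 + 24*z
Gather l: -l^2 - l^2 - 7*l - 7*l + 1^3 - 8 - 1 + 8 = -2*l^2 - 14*l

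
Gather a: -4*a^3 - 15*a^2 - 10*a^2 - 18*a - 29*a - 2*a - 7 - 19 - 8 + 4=-4*a^3 - 25*a^2 - 49*a - 30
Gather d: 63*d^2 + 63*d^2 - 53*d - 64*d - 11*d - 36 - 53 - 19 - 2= 126*d^2 - 128*d - 110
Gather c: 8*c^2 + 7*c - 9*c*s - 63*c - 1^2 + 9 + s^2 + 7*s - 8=8*c^2 + c*(-9*s - 56) + s^2 + 7*s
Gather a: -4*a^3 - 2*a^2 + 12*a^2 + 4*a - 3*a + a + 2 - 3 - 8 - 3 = -4*a^3 + 10*a^2 + 2*a - 12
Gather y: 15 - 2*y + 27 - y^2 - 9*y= -y^2 - 11*y + 42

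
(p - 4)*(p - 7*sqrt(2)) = p^2 - 7*sqrt(2)*p - 4*p + 28*sqrt(2)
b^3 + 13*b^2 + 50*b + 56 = (b + 2)*(b + 4)*(b + 7)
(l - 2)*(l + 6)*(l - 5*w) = l^3 - 5*l^2*w + 4*l^2 - 20*l*w - 12*l + 60*w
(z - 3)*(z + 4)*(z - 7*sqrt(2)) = z^3 - 7*sqrt(2)*z^2 + z^2 - 12*z - 7*sqrt(2)*z + 84*sqrt(2)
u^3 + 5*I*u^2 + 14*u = u*(u - 2*I)*(u + 7*I)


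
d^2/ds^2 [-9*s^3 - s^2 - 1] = -54*s - 2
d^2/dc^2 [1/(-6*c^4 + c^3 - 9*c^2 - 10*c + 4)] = 2*(3*(12*c^2 - c + 3)*(6*c^4 - c^3 + 9*c^2 + 10*c - 4) - (24*c^3 - 3*c^2 + 18*c + 10)^2)/(6*c^4 - c^3 + 9*c^2 + 10*c - 4)^3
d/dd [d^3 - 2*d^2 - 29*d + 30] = 3*d^2 - 4*d - 29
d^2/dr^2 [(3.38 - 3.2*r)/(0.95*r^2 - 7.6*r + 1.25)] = (-(1.9*r - 7.6)*(3.2*r - 3.38)*(3.8*r - 15.2) + (18.24*r - 55.062)*(0.95*r^2 - 7.6*r + 1.25))/(0.95*r^2 - 7.6*r + 1.25)^3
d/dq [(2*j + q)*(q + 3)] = 2*j + 2*q + 3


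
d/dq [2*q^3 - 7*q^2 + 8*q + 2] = 6*q^2 - 14*q + 8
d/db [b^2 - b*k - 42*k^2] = 2*b - k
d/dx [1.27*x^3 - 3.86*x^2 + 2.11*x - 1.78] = 3.81*x^2 - 7.72*x + 2.11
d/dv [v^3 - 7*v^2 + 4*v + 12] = 3*v^2 - 14*v + 4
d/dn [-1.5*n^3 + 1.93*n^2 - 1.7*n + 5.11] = -4.5*n^2 + 3.86*n - 1.7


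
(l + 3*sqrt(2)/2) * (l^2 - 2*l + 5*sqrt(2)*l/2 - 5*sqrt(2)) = l^3 - 2*l^2 + 4*sqrt(2)*l^2 - 8*sqrt(2)*l + 15*l/2 - 15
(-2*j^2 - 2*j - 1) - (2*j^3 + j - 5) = -2*j^3 - 2*j^2 - 3*j + 4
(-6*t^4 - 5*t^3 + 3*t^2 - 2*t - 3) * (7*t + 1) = -42*t^5 - 41*t^4 + 16*t^3 - 11*t^2 - 23*t - 3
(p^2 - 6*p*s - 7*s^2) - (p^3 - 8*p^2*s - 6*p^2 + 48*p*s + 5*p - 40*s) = -p^3 + 8*p^2*s + 7*p^2 - 54*p*s - 5*p - 7*s^2 + 40*s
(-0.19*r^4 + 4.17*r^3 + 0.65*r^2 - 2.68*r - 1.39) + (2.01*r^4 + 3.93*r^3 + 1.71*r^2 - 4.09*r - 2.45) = 1.82*r^4 + 8.1*r^3 + 2.36*r^2 - 6.77*r - 3.84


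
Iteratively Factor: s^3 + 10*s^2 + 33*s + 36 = (s + 3)*(s^2 + 7*s + 12) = (s + 3)^2*(s + 4)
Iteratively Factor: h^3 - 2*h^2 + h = (h - 1)*(h^2 - h) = h*(h - 1)*(h - 1)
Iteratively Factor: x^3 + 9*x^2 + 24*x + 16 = (x + 4)*(x^2 + 5*x + 4) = (x + 1)*(x + 4)*(x + 4)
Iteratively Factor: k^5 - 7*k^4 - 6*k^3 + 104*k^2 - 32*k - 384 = (k - 4)*(k^4 - 3*k^3 - 18*k^2 + 32*k + 96) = (k - 4)^2*(k^3 + k^2 - 14*k - 24) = (k - 4)^2*(k + 3)*(k^2 - 2*k - 8) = (k - 4)^3*(k + 3)*(k + 2)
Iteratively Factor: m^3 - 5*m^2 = (m)*(m^2 - 5*m) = m*(m - 5)*(m)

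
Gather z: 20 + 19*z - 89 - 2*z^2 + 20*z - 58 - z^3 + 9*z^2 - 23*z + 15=-z^3 + 7*z^2 + 16*z - 112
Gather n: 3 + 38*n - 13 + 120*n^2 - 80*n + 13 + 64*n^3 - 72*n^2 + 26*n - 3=64*n^3 + 48*n^2 - 16*n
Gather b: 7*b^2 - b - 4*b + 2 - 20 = 7*b^2 - 5*b - 18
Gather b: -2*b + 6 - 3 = 3 - 2*b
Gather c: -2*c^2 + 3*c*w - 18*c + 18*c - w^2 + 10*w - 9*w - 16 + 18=-2*c^2 + 3*c*w - w^2 + w + 2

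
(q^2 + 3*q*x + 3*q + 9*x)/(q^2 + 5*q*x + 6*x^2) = (q + 3)/(q + 2*x)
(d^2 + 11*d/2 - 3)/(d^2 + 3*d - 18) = (d - 1/2)/(d - 3)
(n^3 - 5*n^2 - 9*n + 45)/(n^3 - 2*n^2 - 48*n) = (-n^3 + 5*n^2 + 9*n - 45)/(n*(-n^2 + 2*n + 48))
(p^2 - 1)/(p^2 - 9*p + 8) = (p + 1)/(p - 8)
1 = 1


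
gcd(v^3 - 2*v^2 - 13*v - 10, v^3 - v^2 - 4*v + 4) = v + 2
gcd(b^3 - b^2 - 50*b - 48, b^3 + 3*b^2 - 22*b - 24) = b^2 + 7*b + 6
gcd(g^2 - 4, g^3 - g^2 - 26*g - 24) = 1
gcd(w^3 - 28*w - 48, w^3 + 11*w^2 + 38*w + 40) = w^2 + 6*w + 8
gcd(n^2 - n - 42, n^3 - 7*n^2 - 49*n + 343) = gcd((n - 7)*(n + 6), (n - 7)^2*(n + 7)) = n - 7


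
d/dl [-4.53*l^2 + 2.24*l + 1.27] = 2.24 - 9.06*l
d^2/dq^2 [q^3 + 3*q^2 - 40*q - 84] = 6*q + 6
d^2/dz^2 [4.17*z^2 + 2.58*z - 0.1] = 8.34000000000000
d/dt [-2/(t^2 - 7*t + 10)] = 2*(2*t - 7)/(t^2 - 7*t + 10)^2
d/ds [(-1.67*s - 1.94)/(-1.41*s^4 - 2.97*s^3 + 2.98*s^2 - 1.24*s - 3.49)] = (-7.0641*s^4 - 20.8614*s^3 - 12.3088*s^2 + 11.5624*s + 3.4227)/(1.9881*s^8 + 8.3754*s^7 + 0.417300000000003*s^6 - 14.2044*s^5 + 26.0878*s^4 + 13.3402*s^3 - 19.2628*s^2 + 8.6552*s + 12.1801)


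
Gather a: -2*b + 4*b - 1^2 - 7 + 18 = 2*b + 10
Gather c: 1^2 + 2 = 3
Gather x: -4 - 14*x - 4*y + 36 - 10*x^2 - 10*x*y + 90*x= -10*x^2 + x*(76 - 10*y) - 4*y + 32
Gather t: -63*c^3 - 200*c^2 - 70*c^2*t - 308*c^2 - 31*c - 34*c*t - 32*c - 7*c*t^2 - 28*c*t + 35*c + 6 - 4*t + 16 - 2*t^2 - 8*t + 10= -63*c^3 - 508*c^2 - 28*c + t^2*(-7*c - 2) + t*(-70*c^2 - 62*c - 12) + 32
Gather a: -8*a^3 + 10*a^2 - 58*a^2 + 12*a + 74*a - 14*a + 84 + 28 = -8*a^3 - 48*a^2 + 72*a + 112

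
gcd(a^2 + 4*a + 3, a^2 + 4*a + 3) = a^2 + 4*a + 3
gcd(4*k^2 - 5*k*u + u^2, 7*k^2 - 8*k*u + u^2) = -k + u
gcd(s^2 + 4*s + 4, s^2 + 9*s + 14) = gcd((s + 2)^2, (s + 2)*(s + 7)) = s + 2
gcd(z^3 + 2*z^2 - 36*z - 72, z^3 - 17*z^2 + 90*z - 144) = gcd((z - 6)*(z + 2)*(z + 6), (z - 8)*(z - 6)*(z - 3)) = z - 6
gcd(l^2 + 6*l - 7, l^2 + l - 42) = l + 7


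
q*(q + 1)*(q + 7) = q^3 + 8*q^2 + 7*q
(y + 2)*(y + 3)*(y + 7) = y^3 + 12*y^2 + 41*y + 42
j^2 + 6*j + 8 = (j + 2)*(j + 4)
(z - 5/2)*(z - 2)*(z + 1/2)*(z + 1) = z^4 - 3*z^3 - 5*z^2/4 + 21*z/4 + 5/2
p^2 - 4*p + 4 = (p - 2)^2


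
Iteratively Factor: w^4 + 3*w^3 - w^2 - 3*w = (w + 3)*(w^3 - w) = w*(w + 3)*(w^2 - 1) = w*(w + 1)*(w + 3)*(w - 1)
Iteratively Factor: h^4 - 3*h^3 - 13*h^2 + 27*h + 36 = (h + 3)*(h^3 - 6*h^2 + 5*h + 12) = (h - 3)*(h + 3)*(h^2 - 3*h - 4) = (h - 4)*(h - 3)*(h + 3)*(h + 1)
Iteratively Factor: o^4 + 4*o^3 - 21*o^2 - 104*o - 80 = (o + 4)*(o^3 - 21*o - 20) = (o + 4)^2*(o^2 - 4*o - 5) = (o - 5)*(o + 4)^2*(o + 1)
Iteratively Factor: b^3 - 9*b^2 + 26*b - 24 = (b - 3)*(b^2 - 6*b + 8) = (b - 4)*(b - 3)*(b - 2)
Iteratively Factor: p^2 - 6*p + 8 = (p - 4)*(p - 2)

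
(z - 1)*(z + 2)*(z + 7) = z^3 + 8*z^2 + 5*z - 14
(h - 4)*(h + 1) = h^2 - 3*h - 4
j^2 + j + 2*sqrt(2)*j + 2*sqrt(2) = (j + 1)*(j + 2*sqrt(2))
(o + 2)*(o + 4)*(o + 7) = o^3 + 13*o^2 + 50*o + 56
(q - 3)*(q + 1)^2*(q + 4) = q^4 + 3*q^3 - 9*q^2 - 23*q - 12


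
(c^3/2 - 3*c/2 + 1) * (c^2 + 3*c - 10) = c^5/2 + 3*c^4/2 - 13*c^3/2 - 7*c^2/2 + 18*c - 10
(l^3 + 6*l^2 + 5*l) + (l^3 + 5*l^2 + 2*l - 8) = 2*l^3 + 11*l^2 + 7*l - 8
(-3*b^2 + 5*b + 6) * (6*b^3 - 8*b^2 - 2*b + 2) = -18*b^5 + 54*b^4 + 2*b^3 - 64*b^2 - 2*b + 12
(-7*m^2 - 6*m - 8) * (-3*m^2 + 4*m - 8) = 21*m^4 - 10*m^3 + 56*m^2 + 16*m + 64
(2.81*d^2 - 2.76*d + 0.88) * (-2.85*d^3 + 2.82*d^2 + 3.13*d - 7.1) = -8.0085*d^5 + 15.7902*d^4 - 1.4959*d^3 - 26.1082*d^2 + 22.3504*d - 6.248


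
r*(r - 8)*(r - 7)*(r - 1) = r^4 - 16*r^3 + 71*r^2 - 56*r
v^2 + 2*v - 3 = (v - 1)*(v + 3)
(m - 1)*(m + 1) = m^2 - 1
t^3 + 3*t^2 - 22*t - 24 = (t - 4)*(t + 1)*(t + 6)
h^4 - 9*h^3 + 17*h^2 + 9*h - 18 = (h - 6)*(h - 3)*(h - 1)*(h + 1)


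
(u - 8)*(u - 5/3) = u^2 - 29*u/3 + 40/3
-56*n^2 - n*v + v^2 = (-8*n + v)*(7*n + v)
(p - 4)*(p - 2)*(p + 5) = p^3 - p^2 - 22*p + 40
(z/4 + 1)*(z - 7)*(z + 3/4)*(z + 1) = z^4/4 - 5*z^3/16 - 65*z^2/8 - 205*z/16 - 21/4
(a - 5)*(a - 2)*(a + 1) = a^3 - 6*a^2 + 3*a + 10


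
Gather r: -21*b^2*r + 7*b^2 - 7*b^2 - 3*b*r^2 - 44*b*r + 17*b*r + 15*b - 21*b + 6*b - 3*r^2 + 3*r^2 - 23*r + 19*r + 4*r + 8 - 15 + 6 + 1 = -3*b*r^2 + r*(-21*b^2 - 27*b)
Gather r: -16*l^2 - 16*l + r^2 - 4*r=-16*l^2 - 16*l + r^2 - 4*r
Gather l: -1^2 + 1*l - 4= l - 5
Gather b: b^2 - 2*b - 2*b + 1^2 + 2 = b^2 - 4*b + 3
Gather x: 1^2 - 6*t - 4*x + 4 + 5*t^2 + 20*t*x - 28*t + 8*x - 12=5*t^2 - 34*t + x*(20*t + 4) - 7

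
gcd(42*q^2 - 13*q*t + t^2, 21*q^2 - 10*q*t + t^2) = 7*q - t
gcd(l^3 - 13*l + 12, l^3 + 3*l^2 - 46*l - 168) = l + 4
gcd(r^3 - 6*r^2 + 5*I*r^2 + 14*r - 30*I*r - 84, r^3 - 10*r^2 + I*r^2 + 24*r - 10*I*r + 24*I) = r - 6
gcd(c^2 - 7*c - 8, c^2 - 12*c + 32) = c - 8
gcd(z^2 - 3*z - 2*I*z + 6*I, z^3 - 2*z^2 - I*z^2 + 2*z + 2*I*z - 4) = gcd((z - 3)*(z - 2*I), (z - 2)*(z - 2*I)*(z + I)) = z - 2*I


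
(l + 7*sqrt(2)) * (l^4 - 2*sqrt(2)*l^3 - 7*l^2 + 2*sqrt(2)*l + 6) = l^5 + 5*sqrt(2)*l^4 - 35*l^3 - 47*sqrt(2)*l^2 + 34*l + 42*sqrt(2)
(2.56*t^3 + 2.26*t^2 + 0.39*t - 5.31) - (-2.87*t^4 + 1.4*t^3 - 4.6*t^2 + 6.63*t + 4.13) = 2.87*t^4 + 1.16*t^3 + 6.86*t^2 - 6.24*t - 9.44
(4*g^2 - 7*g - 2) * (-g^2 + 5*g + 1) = -4*g^4 + 27*g^3 - 29*g^2 - 17*g - 2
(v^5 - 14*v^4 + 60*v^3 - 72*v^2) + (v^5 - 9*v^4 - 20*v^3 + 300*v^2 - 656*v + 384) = 2*v^5 - 23*v^4 + 40*v^3 + 228*v^2 - 656*v + 384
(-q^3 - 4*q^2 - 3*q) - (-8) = -q^3 - 4*q^2 - 3*q + 8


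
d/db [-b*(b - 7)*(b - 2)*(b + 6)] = -4*b^3 + 9*b^2 + 80*b - 84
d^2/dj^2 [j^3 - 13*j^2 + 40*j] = 6*j - 26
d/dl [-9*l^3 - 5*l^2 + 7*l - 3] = -27*l^2 - 10*l + 7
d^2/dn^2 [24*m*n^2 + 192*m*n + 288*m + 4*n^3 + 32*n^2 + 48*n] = 48*m + 24*n + 64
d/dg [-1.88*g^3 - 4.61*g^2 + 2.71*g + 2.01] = -5.64*g^2 - 9.22*g + 2.71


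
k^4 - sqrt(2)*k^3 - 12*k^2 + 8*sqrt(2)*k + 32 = (k - 2*sqrt(2))^2*(k + sqrt(2))*(k + 2*sqrt(2))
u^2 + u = u*(u + 1)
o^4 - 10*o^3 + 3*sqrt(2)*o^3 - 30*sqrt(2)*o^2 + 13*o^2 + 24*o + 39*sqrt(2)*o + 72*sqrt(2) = (o - 8)*(o - 3)*(o + 1)*(o + 3*sqrt(2))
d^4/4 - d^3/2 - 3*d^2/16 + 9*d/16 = d*(d/4 + 1/4)*(d - 3/2)^2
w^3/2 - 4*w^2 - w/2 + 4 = (w/2 + 1/2)*(w - 8)*(w - 1)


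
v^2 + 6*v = v*(v + 6)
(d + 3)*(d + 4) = d^2 + 7*d + 12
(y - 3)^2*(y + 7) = y^3 + y^2 - 33*y + 63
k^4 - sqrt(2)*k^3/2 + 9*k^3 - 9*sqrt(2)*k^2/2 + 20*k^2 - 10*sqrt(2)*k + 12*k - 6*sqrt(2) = (k + 1)*(k + 2)*(k + 6)*(k - sqrt(2)/2)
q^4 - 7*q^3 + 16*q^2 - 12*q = q*(q - 3)*(q - 2)^2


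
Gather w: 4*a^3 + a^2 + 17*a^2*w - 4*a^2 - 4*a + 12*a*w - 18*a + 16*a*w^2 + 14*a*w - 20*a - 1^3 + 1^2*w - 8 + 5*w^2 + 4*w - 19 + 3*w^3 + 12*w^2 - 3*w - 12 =4*a^3 - 3*a^2 - 42*a + 3*w^3 + w^2*(16*a + 17) + w*(17*a^2 + 26*a + 2) - 40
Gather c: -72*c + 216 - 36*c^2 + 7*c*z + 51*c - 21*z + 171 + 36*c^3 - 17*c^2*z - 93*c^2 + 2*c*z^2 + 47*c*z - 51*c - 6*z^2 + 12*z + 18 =36*c^3 + c^2*(-17*z - 129) + c*(2*z^2 + 54*z - 72) - 6*z^2 - 9*z + 405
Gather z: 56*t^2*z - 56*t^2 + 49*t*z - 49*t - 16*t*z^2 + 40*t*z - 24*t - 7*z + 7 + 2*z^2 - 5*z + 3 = -56*t^2 - 73*t + z^2*(2 - 16*t) + z*(56*t^2 + 89*t - 12) + 10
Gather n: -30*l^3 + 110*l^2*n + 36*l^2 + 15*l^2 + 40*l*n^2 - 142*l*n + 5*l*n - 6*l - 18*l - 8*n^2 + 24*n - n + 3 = -30*l^3 + 51*l^2 - 24*l + n^2*(40*l - 8) + n*(110*l^2 - 137*l + 23) + 3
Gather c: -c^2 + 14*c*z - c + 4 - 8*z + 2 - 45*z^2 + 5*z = -c^2 + c*(14*z - 1) - 45*z^2 - 3*z + 6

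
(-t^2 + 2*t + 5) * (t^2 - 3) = -t^4 + 2*t^3 + 8*t^2 - 6*t - 15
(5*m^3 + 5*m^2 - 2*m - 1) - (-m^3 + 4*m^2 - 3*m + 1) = 6*m^3 + m^2 + m - 2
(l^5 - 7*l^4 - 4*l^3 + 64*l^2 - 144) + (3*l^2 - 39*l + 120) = l^5 - 7*l^4 - 4*l^3 + 67*l^2 - 39*l - 24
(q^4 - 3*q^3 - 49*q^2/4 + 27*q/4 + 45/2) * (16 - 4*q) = -4*q^5 + 28*q^4 + q^3 - 223*q^2 + 18*q + 360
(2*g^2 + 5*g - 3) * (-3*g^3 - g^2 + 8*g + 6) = -6*g^5 - 17*g^4 + 20*g^3 + 55*g^2 + 6*g - 18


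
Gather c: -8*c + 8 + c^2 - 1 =c^2 - 8*c + 7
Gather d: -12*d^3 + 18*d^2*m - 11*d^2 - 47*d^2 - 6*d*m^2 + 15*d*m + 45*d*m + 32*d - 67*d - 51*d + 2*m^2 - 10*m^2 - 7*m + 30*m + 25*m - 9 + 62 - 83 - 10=-12*d^3 + d^2*(18*m - 58) + d*(-6*m^2 + 60*m - 86) - 8*m^2 + 48*m - 40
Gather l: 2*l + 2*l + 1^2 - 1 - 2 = 4*l - 2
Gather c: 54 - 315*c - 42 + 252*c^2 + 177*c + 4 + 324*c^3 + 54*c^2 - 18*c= 324*c^3 + 306*c^2 - 156*c + 16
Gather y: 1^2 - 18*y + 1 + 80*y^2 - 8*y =80*y^2 - 26*y + 2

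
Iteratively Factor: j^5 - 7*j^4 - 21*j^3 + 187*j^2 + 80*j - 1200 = (j - 4)*(j^4 - 3*j^3 - 33*j^2 + 55*j + 300) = (j - 4)*(j + 4)*(j^3 - 7*j^2 - 5*j + 75) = (j - 5)*(j - 4)*(j + 4)*(j^2 - 2*j - 15) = (j - 5)*(j - 4)*(j + 3)*(j + 4)*(j - 5)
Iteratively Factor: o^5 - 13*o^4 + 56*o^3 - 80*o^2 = (o)*(o^4 - 13*o^3 + 56*o^2 - 80*o) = o*(o - 4)*(o^3 - 9*o^2 + 20*o) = o^2*(o - 4)*(o^2 - 9*o + 20) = o^2*(o - 5)*(o - 4)*(o - 4)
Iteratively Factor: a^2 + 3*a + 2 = (a + 2)*(a + 1)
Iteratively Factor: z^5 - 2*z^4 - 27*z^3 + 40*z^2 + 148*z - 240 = (z - 2)*(z^4 - 27*z^2 - 14*z + 120) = (z - 2)*(z + 4)*(z^3 - 4*z^2 - 11*z + 30) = (z - 5)*(z - 2)*(z + 4)*(z^2 + z - 6) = (z - 5)*(z - 2)*(z + 3)*(z + 4)*(z - 2)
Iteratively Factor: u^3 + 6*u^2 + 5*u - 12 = (u + 3)*(u^2 + 3*u - 4) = (u + 3)*(u + 4)*(u - 1)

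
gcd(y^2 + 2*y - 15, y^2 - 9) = y - 3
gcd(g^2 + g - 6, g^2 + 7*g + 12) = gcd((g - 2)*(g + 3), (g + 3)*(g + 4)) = g + 3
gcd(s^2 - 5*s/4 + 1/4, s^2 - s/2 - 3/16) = 1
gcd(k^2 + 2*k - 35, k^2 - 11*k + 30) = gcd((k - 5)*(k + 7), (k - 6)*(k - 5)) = k - 5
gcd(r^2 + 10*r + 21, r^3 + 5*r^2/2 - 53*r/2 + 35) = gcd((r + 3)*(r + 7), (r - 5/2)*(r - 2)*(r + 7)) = r + 7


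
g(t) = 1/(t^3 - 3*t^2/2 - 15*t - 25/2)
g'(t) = (-3*t^2 + 3*t + 15)/(t^3 - 3*t^2/2 - 15*t - 25/2)^2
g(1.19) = -0.03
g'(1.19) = 0.02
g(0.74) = -0.04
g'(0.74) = 0.03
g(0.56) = -0.05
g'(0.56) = 0.04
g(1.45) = -0.03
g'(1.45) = 0.01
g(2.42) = -0.02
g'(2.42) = 0.00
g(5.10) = 0.22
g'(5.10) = -2.22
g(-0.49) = -0.18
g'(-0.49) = 0.40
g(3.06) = -0.02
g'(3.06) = -0.00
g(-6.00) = -0.00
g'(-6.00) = 0.00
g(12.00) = 0.00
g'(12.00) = 0.00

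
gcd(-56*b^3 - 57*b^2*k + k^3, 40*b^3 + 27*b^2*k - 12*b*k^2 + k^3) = 8*b^2 + 7*b*k - k^2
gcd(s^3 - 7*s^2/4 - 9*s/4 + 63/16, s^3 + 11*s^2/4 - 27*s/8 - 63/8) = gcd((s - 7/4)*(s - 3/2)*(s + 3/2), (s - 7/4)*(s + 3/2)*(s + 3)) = s^2 - s/4 - 21/8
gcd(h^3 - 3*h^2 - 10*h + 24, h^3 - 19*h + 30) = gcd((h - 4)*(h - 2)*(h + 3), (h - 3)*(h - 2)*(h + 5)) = h - 2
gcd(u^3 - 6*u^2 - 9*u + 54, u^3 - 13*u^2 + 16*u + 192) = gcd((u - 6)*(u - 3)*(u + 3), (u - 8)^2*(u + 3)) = u + 3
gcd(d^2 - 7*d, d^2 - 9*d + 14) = d - 7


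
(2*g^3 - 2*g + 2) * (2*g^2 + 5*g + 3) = 4*g^5 + 10*g^4 + 2*g^3 - 6*g^2 + 4*g + 6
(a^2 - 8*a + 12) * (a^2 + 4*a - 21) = a^4 - 4*a^3 - 41*a^2 + 216*a - 252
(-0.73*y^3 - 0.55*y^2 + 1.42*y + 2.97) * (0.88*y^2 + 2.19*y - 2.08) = -0.6424*y^5 - 2.0827*y^4 + 1.5635*y^3 + 6.8674*y^2 + 3.5507*y - 6.1776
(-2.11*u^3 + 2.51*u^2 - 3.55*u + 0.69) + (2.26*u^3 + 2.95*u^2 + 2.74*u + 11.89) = 0.15*u^3 + 5.46*u^2 - 0.81*u + 12.58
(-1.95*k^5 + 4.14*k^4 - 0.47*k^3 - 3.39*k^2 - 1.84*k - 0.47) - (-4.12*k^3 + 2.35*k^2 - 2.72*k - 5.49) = -1.95*k^5 + 4.14*k^4 + 3.65*k^3 - 5.74*k^2 + 0.88*k + 5.02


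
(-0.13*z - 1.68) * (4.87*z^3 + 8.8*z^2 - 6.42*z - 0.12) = -0.6331*z^4 - 9.3256*z^3 - 13.9494*z^2 + 10.8012*z + 0.2016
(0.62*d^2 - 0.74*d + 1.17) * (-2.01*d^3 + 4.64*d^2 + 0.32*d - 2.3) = -1.2462*d^5 + 4.3642*d^4 - 5.5869*d^3 + 3.766*d^2 + 2.0764*d - 2.691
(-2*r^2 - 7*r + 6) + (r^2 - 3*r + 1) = -r^2 - 10*r + 7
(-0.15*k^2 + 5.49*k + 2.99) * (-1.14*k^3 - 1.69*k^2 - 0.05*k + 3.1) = 0.171*k^5 - 6.0051*k^4 - 12.6792*k^3 - 5.7926*k^2 + 16.8695*k + 9.269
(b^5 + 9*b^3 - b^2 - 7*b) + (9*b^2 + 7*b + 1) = b^5 + 9*b^3 + 8*b^2 + 1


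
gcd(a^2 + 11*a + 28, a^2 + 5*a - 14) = a + 7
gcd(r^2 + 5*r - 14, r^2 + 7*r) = r + 7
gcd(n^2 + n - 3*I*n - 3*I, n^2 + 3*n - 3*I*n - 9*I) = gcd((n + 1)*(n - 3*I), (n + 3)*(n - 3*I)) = n - 3*I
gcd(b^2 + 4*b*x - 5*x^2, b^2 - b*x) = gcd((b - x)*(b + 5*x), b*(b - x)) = -b + x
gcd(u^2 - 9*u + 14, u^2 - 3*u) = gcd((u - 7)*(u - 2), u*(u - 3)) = 1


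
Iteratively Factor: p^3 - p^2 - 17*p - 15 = (p - 5)*(p^2 + 4*p + 3) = (p - 5)*(p + 3)*(p + 1)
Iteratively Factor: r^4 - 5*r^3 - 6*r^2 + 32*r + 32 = (r - 4)*(r^3 - r^2 - 10*r - 8) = (r - 4)^2*(r^2 + 3*r + 2) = (r - 4)^2*(r + 1)*(r + 2)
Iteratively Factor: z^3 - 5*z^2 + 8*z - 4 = (z - 2)*(z^2 - 3*z + 2) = (z - 2)^2*(z - 1)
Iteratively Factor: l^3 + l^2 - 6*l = (l + 3)*(l^2 - 2*l) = (l - 2)*(l + 3)*(l)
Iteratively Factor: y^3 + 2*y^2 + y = (y + 1)*(y^2 + y) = y*(y + 1)*(y + 1)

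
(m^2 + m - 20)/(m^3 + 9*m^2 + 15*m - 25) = (m - 4)/(m^2 + 4*m - 5)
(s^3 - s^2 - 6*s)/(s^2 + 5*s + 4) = s*(s^2 - s - 6)/(s^2 + 5*s + 4)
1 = 1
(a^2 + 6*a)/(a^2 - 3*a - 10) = a*(a + 6)/(a^2 - 3*a - 10)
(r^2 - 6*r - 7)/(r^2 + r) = (r - 7)/r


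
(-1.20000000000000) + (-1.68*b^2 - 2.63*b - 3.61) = -1.68*b^2 - 2.63*b - 4.81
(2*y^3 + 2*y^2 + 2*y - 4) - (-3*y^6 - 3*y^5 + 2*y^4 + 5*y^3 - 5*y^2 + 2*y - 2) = 3*y^6 + 3*y^5 - 2*y^4 - 3*y^3 + 7*y^2 - 2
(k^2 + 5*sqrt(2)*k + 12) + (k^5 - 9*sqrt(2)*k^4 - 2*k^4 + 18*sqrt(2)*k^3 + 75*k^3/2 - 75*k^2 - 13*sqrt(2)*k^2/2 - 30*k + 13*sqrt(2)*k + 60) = k^5 - 9*sqrt(2)*k^4 - 2*k^4 + 18*sqrt(2)*k^3 + 75*k^3/2 - 74*k^2 - 13*sqrt(2)*k^2/2 - 30*k + 18*sqrt(2)*k + 72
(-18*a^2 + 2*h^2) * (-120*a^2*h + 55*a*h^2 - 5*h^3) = 2160*a^4*h - 990*a^3*h^2 - 150*a^2*h^3 + 110*a*h^4 - 10*h^5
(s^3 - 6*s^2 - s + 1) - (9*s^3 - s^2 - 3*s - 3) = -8*s^3 - 5*s^2 + 2*s + 4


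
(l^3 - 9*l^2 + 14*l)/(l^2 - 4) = l*(l - 7)/(l + 2)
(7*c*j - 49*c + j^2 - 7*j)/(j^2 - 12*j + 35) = (7*c + j)/(j - 5)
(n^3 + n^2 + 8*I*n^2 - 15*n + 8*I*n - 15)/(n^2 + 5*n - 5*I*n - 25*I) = (n^3 + n^2*(1 + 8*I) + n*(-15 + 8*I) - 15)/(n^2 + 5*n*(1 - I) - 25*I)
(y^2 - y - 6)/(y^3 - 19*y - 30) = (y - 3)/(y^2 - 2*y - 15)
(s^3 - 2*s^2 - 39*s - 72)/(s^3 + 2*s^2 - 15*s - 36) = (s - 8)/(s - 4)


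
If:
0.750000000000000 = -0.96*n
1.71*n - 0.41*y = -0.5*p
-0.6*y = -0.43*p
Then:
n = -0.78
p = 6.48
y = 4.64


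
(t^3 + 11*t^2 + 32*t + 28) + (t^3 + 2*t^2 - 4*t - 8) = 2*t^3 + 13*t^2 + 28*t + 20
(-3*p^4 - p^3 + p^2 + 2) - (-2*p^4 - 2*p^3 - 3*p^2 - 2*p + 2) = -p^4 + p^3 + 4*p^2 + 2*p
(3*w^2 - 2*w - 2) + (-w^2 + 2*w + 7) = 2*w^2 + 5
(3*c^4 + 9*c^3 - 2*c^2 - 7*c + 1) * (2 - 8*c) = -24*c^5 - 66*c^4 + 34*c^3 + 52*c^2 - 22*c + 2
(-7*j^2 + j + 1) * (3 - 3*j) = 21*j^3 - 24*j^2 + 3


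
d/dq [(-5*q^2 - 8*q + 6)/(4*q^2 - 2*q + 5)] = 14*(3*q^2 - 7*q - 2)/(16*q^4 - 16*q^3 + 44*q^2 - 20*q + 25)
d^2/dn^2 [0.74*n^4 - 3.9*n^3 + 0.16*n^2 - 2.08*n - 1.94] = 8.88*n^2 - 23.4*n + 0.32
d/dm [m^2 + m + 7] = 2*m + 1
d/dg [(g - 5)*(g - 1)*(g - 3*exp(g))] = -3*g^2*exp(g) + 3*g^2 + 12*g*exp(g) - 12*g + 3*exp(g) + 5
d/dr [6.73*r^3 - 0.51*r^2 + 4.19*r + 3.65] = 20.19*r^2 - 1.02*r + 4.19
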